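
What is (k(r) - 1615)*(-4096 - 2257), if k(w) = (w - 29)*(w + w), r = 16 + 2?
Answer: 12775883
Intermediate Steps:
r = 18
k(w) = 2*w*(-29 + w) (k(w) = (-29 + w)*(2*w) = 2*w*(-29 + w))
(k(r) - 1615)*(-4096 - 2257) = (2*18*(-29 + 18) - 1615)*(-4096 - 2257) = (2*18*(-11) - 1615)*(-6353) = (-396 - 1615)*(-6353) = -2011*(-6353) = 12775883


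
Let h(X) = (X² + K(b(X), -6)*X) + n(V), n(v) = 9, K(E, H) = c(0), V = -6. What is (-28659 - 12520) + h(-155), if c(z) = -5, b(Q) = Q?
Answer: -16370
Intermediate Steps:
K(E, H) = -5
h(X) = 9 + X² - 5*X (h(X) = (X² - 5*X) + 9 = 9 + X² - 5*X)
(-28659 - 12520) + h(-155) = (-28659 - 12520) + (9 + (-155)² - 5*(-155)) = -41179 + (9 + 24025 + 775) = -41179 + 24809 = -16370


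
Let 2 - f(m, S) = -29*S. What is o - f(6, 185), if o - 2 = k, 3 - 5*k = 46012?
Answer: -72834/5 ≈ -14567.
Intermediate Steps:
k = -46009/5 (k = ⅗ - ⅕*46012 = ⅗ - 46012/5 = -46009/5 ≈ -9201.8)
f(m, S) = 2 + 29*S (f(m, S) = 2 - (-29)*S = 2 + 29*S)
o = -45999/5 (o = 2 - 46009/5 = -45999/5 ≈ -9199.8)
o - f(6, 185) = -45999/5 - (2 + 29*185) = -45999/5 - (2 + 5365) = -45999/5 - 1*5367 = -45999/5 - 5367 = -72834/5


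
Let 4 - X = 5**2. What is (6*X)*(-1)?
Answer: 126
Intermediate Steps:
X = -21 (X = 4 - 1*5**2 = 4 - 1*25 = 4 - 25 = -21)
(6*X)*(-1) = (6*(-21))*(-1) = -126*(-1) = 126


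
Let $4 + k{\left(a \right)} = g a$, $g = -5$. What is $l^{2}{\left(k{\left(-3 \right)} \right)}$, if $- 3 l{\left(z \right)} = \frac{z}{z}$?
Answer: $\frac{1}{9} \approx 0.11111$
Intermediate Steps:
$k{\left(a \right)} = -4 - 5 a$
$l{\left(z \right)} = - \frac{1}{3}$ ($l{\left(z \right)} = - \frac{z \frac{1}{z}}{3} = \left(- \frac{1}{3}\right) 1 = - \frac{1}{3}$)
$l^{2}{\left(k{\left(-3 \right)} \right)} = \left(- \frac{1}{3}\right)^{2} = \frac{1}{9}$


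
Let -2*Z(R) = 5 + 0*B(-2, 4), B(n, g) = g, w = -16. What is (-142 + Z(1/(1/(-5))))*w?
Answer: 2312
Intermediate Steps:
Z(R) = -5/2 (Z(R) = -(5 + 0*4)/2 = -(5 + 0)/2 = -½*5 = -5/2)
(-142 + Z(1/(1/(-5))))*w = (-142 - 5/2)*(-16) = -289/2*(-16) = 2312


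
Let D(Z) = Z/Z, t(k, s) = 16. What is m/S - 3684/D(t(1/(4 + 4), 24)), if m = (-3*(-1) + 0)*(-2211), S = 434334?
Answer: -533364363/144778 ≈ -3684.0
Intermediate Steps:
D(Z) = 1
m = -6633 (m = (3 + 0)*(-2211) = 3*(-2211) = -6633)
m/S - 3684/D(t(1/(4 + 4), 24)) = -6633/434334 - 3684/1 = -6633*1/434334 - 3684*1 = -2211/144778 - 3684 = -533364363/144778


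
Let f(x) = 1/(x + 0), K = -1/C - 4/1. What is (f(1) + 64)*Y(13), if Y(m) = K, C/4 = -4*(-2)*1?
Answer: -8385/32 ≈ -262.03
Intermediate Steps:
C = 32 (C = 4*(-4*(-2)*1) = 4*(8*1) = 4*8 = 32)
K = -129/32 (K = -1/32 - 4/1 = -1*1/32 - 4*1 = -1/32 - 4 = -129/32 ≈ -4.0313)
Y(m) = -129/32
f(x) = 1/x
(f(1) + 64)*Y(13) = (1/1 + 64)*(-129/32) = (1 + 64)*(-129/32) = 65*(-129/32) = -8385/32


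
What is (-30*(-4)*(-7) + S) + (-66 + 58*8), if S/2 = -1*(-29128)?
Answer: 57814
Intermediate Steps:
S = 58256 (S = 2*(-1*(-29128)) = 2*29128 = 58256)
(-30*(-4)*(-7) + S) + (-66 + 58*8) = (-30*(-4)*(-7) + 58256) + (-66 + 58*8) = (120*(-7) + 58256) + (-66 + 464) = (-840 + 58256) + 398 = 57416 + 398 = 57814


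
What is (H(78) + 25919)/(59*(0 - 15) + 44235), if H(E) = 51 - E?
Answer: 12946/21675 ≈ 0.59728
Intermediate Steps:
(H(78) + 25919)/(59*(0 - 15) + 44235) = ((51 - 1*78) + 25919)/(59*(0 - 15) + 44235) = ((51 - 78) + 25919)/(59*(-15) + 44235) = (-27 + 25919)/(-885 + 44235) = 25892/43350 = 25892*(1/43350) = 12946/21675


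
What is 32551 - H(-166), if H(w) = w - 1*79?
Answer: 32796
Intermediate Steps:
H(w) = -79 + w (H(w) = w - 79 = -79 + w)
32551 - H(-166) = 32551 - (-79 - 166) = 32551 - 1*(-245) = 32551 + 245 = 32796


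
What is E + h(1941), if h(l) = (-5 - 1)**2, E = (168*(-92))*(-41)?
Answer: 633732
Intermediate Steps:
E = 633696 (E = -15456*(-41) = 633696)
h(l) = 36 (h(l) = (-6)**2 = 36)
E + h(1941) = 633696 + 36 = 633732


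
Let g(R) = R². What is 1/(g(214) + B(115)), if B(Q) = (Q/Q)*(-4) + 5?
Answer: 1/45797 ≈ 2.1835e-5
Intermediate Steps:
B(Q) = 1 (B(Q) = 1*(-4) + 5 = -4 + 5 = 1)
1/(g(214) + B(115)) = 1/(214² + 1) = 1/(45796 + 1) = 1/45797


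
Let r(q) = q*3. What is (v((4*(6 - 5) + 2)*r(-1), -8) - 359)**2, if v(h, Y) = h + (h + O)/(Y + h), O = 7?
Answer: 95863681/676 ≈ 1.4181e+5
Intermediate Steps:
r(q) = 3*q
v(h, Y) = h + (7 + h)/(Y + h) (v(h, Y) = h + (h + 7)/(Y + h) = h + (7 + h)/(Y + h))
(v((4*(6 - 5) + 2)*r(-1), -8) - 359)**2 = ((7 + (4*(6 - 5) + 2)*(3*(-1)) + ((4*(6 - 5) + 2)*(3*(-1)))**2 - 8*(4*(6 - 5) + 2)*3*(-1))/(-8 + (4*(6 - 5) + 2)*(3*(-1))) - 359)**2 = ((7 + (4*1 + 2)*(-3) + ((4*1 + 2)*(-3))**2 - 8*(4*1 + 2)*(-3))/(-8 + (4*1 + 2)*(-3)) - 359)**2 = ((7 + (4 + 2)*(-3) + ((4 + 2)*(-3))**2 - 8*(4 + 2)*(-3))/(-8 + (4 + 2)*(-3)) - 359)**2 = ((7 + 6*(-3) + (6*(-3))**2 - 48*(-3))/(-8 + 6*(-3)) - 359)**2 = ((7 - 18 + (-18)**2 - 8*(-18))/(-8 - 18) - 359)**2 = ((7 - 18 + 324 + 144)/(-26) - 359)**2 = (-1/26*457 - 359)**2 = (-457/26 - 359)**2 = (-9791/26)**2 = 95863681/676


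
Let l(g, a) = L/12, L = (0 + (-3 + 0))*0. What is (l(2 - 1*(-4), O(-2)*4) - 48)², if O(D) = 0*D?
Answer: 2304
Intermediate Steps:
L = 0 (L = (0 - 3)*0 = -3*0 = 0)
O(D) = 0
l(g, a) = 0 (l(g, a) = 0/12 = 0*(1/12) = 0)
(l(2 - 1*(-4), O(-2)*4) - 48)² = (0 - 48)² = (-48)² = 2304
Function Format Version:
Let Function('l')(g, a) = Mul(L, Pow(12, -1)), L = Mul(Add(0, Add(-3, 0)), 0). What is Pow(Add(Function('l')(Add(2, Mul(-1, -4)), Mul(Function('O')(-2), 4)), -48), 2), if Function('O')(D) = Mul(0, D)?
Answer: 2304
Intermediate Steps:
L = 0 (L = Mul(Add(0, -3), 0) = Mul(-3, 0) = 0)
Function('O')(D) = 0
Function('l')(g, a) = 0 (Function('l')(g, a) = Mul(0, Pow(12, -1)) = Mul(0, Rational(1, 12)) = 0)
Pow(Add(Function('l')(Add(2, Mul(-1, -4)), Mul(Function('O')(-2), 4)), -48), 2) = Pow(Add(0, -48), 2) = Pow(-48, 2) = 2304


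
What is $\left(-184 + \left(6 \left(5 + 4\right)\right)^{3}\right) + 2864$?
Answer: $160144$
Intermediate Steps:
$\left(-184 + \left(6 \left(5 + 4\right)\right)^{3}\right) + 2864 = \left(-184 + \left(6 \cdot 9\right)^{3}\right) + 2864 = \left(-184 + 54^{3}\right) + 2864 = \left(-184 + 157464\right) + 2864 = 157280 + 2864 = 160144$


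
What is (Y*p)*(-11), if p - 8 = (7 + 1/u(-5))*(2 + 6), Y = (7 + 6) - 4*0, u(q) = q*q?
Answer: -229944/25 ≈ -9197.8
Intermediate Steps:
u(q) = q²
Y = 13 (Y = 13 + 0 = 13)
p = 1608/25 (p = 8 + (7 + 1/((-5)²))*(2 + 6) = 8 + (7 + 1/25)*8 = 8 + (176/25)*8 = 8 + 1408/25 = 1608/25 ≈ 64.320)
(Y*p)*(-11) = (13*(1608/25))*(-11) = (20904/25)*(-11) = -229944/25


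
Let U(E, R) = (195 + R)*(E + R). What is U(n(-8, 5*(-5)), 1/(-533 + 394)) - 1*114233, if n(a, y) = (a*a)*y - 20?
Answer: -8310401617/19321 ≈ -4.3012e+5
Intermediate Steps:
n(a, y) = -20 + y*a**2 (n(a, y) = a**2*y - 20 = y*a**2 - 20 = -20 + y*a**2)
U(n(-8, 5*(-5)), 1/(-533 + 394)) - 1*114233 = ((1/(-533 + 394))**2 + 195*(-20 + (5*(-5))*(-8)**2) + 195/(-533 + 394) + (-20 + (5*(-5))*(-8)**2)/(-533 + 394)) - 1*114233 = ((1/(-139))**2 + 195*(-20 - 25*64) + 195/(-139) + (-20 - 25*64)/(-139)) - 114233 = ((-1/139)**2 + 195*(-20 - 1600) + 195*(-1/139) + (-20 - 1600)*(-1/139)) - 114233 = (1/19321 + 195*(-1620) - 195/139 - 1620*(-1/139)) - 114233 = (1/19321 - 315900 - 195/139 + 1620/139) - 114233 = -6103305824/19321 - 114233 = -8310401617/19321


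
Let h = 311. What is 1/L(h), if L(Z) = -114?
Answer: -1/114 ≈ -0.0087719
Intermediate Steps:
1/L(h) = 1/(-114) = -1/114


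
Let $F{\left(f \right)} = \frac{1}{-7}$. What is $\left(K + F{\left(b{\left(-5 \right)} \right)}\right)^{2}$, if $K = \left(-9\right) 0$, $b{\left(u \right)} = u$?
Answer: $\frac{1}{49} \approx 0.020408$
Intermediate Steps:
$F{\left(f \right)} = - \frac{1}{7}$
$K = 0$
$\left(K + F{\left(b{\left(-5 \right)} \right)}\right)^{2} = \left(0 - \frac{1}{7}\right)^{2} = \left(- \frac{1}{7}\right)^{2} = \frac{1}{49}$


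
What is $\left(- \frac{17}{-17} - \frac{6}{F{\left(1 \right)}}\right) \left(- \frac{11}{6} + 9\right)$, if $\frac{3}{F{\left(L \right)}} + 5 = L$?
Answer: $\frac{129}{2} \approx 64.5$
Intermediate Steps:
$F{\left(L \right)} = \frac{3}{-5 + L}$
$\left(- \frac{17}{-17} - \frac{6}{F{\left(1 \right)}}\right) \left(- \frac{11}{6} + 9\right) = \left(- \frac{17}{-17} - \frac{6}{3 \frac{1}{-5 + 1}}\right) \left(- \frac{11}{6} + 9\right) = \left(\left(-17\right) \left(- \frac{1}{17}\right) - \frac{6}{3 \frac{1}{-4}}\right) \left(\left(-11\right) \frac{1}{6} + 9\right) = \left(1 - \frac{6}{3 \left(- \frac{1}{4}\right)}\right) \left(- \frac{11}{6} + 9\right) = \left(1 - \frac{6}{- \frac{3}{4}}\right) \frac{43}{6} = \left(1 - -8\right) \frac{43}{6} = \left(1 + 8\right) \frac{43}{6} = 9 \cdot \frac{43}{6} = \frac{129}{2}$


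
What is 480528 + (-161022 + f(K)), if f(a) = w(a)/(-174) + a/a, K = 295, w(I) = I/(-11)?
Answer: 611536693/1914 ≈ 3.1951e+5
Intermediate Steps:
w(I) = -I/11 (w(I) = I*(-1/11) = -I/11)
f(a) = 1 + a/1914 (f(a) = -a/11/(-174) + a/a = -a/11*(-1/174) + 1 = a/1914 + 1 = 1 + a/1914)
480528 + (-161022 + f(K)) = 480528 + (-161022 + (1 + (1/1914)*295)) = 480528 + (-161022 + (1 + 295/1914)) = 480528 + (-161022 + 2209/1914) = 480528 - 308193899/1914 = 611536693/1914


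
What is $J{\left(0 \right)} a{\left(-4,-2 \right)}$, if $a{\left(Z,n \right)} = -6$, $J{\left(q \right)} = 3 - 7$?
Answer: $24$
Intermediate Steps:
$J{\left(q \right)} = -4$ ($J{\left(q \right)} = 3 - 7 = -4$)
$J{\left(0 \right)} a{\left(-4,-2 \right)} = \left(-4\right) \left(-6\right) = 24$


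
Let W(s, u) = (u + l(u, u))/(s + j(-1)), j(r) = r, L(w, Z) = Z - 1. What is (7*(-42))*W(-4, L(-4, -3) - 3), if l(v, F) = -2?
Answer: -2646/5 ≈ -529.20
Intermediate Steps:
L(w, Z) = -1 + Z
W(s, u) = (-2 + u)/(-1 + s) (W(s, u) = (u - 2)/(s - 1) = (-2 + u)/(-1 + s))
(7*(-42))*W(-4, L(-4, -3) - 3) = (7*(-42))*((-2 + ((-1 - 3) - 3))/(-1 - 4)) = -294*(-2 + (-4 - 3))/(-5) = -(-294)*(-2 - 7)/5 = -(-294)*(-9)/5 = -294*9/5 = -2646/5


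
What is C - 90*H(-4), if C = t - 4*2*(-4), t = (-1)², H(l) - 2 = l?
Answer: 213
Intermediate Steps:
H(l) = 2 + l
t = 1
C = 33 (C = 1 - 4*2*(-4) = 1 - 8*(-4) = 1 + 32 = 33)
C - 90*H(-4) = 33 - 90*(2 - 4) = 33 - 90*(-2) = 33 + 180 = 213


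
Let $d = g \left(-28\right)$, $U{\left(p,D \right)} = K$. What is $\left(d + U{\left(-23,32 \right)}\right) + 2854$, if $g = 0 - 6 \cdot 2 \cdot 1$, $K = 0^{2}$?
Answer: $3190$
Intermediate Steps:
$K = 0$
$U{\left(p,D \right)} = 0$
$g = -12$ ($g = 0 - 12 \cdot 1 = 0 - 12 = -12$)
$d = 336$ ($d = \left(-12\right) \left(-28\right) = 336$)
$\left(d + U{\left(-23,32 \right)}\right) + 2854 = \left(336 + 0\right) + 2854 = 336 + 2854 = 3190$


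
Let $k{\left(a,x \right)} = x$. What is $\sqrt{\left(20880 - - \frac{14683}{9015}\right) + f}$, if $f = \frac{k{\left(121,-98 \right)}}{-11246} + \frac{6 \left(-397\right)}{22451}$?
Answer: $\frac{\sqrt{27045894732749482987442747130}}{1138071386595} \approx 144.5$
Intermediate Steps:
$f = - \frac{12293887}{126241973}$ ($f = - \frac{98}{-11246} + \frac{6 \left(-397\right)}{22451} = \left(-98\right) \left(- \frac{1}{11246}\right) - \frac{2382}{22451} = \frac{49}{5623} - \frac{2382}{22451} = - \frac{12293887}{126241973} \approx -0.097383$)
$\sqrt{\left(20880 - - \frac{14683}{9015}\right) + f} = \sqrt{\left(20880 - - \frac{14683}{9015}\right) - \frac{12293887}{126241973}} = \sqrt{\left(20880 + \frac{14683}{9015}\right) - \frac{12293887}{126241973}} = \sqrt{\frac{188247883}{9015} - \frac{12293887}{126241973}} = \sqrt{\frac{23764673333601854}{1138071386595}} = \frac{\sqrt{27045894732749482987442747130}}{1138071386595}$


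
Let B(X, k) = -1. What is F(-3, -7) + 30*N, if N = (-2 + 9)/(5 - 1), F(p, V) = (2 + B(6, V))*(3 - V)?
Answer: 125/2 ≈ 62.500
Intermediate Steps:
F(p, V) = 3 - V (F(p, V) = (2 - 1)*(3 - V) = 1*(3 - V) = 3 - V)
N = 7/4 ≈ 1.7500
F(-3, -7) + 30*N = (3 - 1*(-7)) + 30*(7/4) = (3 + 7) + 105/2 = 10 + 105/2 = 125/2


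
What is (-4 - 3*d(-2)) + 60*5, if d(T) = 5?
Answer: 281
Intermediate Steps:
(-4 - 3*d(-2)) + 60*5 = (-4 - 3*5) + 60*5 = (-4 - 15) + 300 = -19 + 300 = 281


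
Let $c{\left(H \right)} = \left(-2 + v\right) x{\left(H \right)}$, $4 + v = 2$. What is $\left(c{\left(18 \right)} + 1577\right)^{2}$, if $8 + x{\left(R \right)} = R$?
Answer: $2362369$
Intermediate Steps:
$x{\left(R \right)} = -8 + R$
$v = -2$ ($v = -4 + 2 = -2$)
$c{\left(H \right)} = 32 - 4 H$ ($c{\left(H \right)} = \left(-2 - 2\right) \left(-8 + H\right) = - 4 \left(-8 + H\right) = 32 - 4 H$)
$\left(c{\left(18 \right)} + 1577\right)^{2} = \left(\left(32 - 72\right) + 1577\right)^{2} = \left(-40 + 1577\right)^{2} = 1537^{2} = 2362369$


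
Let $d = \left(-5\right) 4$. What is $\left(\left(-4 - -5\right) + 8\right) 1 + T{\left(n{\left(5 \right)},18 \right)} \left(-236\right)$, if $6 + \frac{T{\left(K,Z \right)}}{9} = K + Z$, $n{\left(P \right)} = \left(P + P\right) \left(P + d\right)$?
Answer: $293121$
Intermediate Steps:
$d = -20$
$n{\left(P \right)} = 2 P \left(-20 + P\right)$ ($n{\left(P \right)} = \left(P + P\right) \left(P - 20\right) = 2 P \left(-20 + P\right)$)
$T{\left(K,Z \right)} = -54 + 9 K + 9 Z$ ($T{\left(K,Z \right)} = -54 + 9 \left(K + Z\right) = -54 + \left(9 K + 9 Z\right) = -54 + 9 K + 9 Z$)
$\left(\left(-4 - -5\right) + 8\right) 1 + T{\left(n{\left(5 \right)},18 \right)} \left(-236\right) = \left(\left(-4 - -5\right) + 8\right) 1 + \left(-54 + 9 \cdot 2 \cdot 5 \left(-20 + 5\right) + 9 \cdot 18\right) \left(-236\right) = \left(\left(-4 + 5\right) + 8\right) 1 + \left(-54 + 9 \cdot 2 \cdot 5 \left(-15\right) + 162\right) \left(-236\right) = \left(1 + 8\right) 1 + \left(-54 + 9 \left(-150\right) + 162\right) \left(-236\right) = 9 \cdot 1 + \left(-54 - 1350 + 162\right) \left(-236\right) = 9 - -293112 = 9 + 293112 = 293121$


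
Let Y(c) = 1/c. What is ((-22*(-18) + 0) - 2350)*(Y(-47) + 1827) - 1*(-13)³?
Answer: -167682813/47 ≈ -3.5677e+6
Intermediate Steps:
((-22*(-18) + 0) - 2350)*(Y(-47) + 1827) - 1*(-13)³ = ((-22*(-18) + 0) - 2350)*(1/(-47) + 1827) - 1*(-13)³ = ((396 + 0) - 2350)*(-1/47 + 1827) - 1*(-2197) = (396 - 2350)*(85868/47) + 2197 = -1954*85868/47 + 2197 = -167786072/47 + 2197 = -167682813/47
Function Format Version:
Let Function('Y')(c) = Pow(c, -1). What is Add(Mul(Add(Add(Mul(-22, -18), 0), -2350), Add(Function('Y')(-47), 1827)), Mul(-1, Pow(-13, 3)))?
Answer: Rational(-167682813, 47) ≈ -3.5677e+6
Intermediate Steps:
Add(Mul(Add(Add(Mul(-22, -18), 0), -2350), Add(Function('Y')(-47), 1827)), Mul(-1, Pow(-13, 3))) = Add(Mul(Add(Add(Mul(-22, -18), 0), -2350), Add(Pow(-47, -1), 1827)), Mul(-1, Pow(-13, 3))) = Add(Mul(Add(Add(396, 0), -2350), Add(Rational(-1, 47), 1827)), Mul(-1, -2197)) = Add(Mul(Add(396, -2350), Rational(85868, 47)), 2197) = Add(Mul(-1954, Rational(85868, 47)), 2197) = Add(Rational(-167786072, 47), 2197) = Rational(-167682813, 47)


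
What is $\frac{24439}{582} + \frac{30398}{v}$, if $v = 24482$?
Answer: $\frac{308003617}{7124262} \approx 43.233$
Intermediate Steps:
$\frac{24439}{582} + \frac{30398}{v} = \frac{24439}{582} + \frac{30398}{24482} = 24439 \cdot \frac{1}{582} + 30398 \cdot \frac{1}{24482} = \frac{24439}{582} + \frac{15199}{12241} = \frac{308003617}{7124262}$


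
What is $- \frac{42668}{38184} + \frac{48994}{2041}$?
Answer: $\frac{445925377}{19483386} \approx 22.887$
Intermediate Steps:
$- \frac{42668}{38184} + \frac{48994}{2041} = \left(-42668\right) \frac{1}{38184} + 48994 \cdot \frac{1}{2041} = - \frac{10667}{9546} + \frac{48994}{2041} = \frac{445925377}{19483386}$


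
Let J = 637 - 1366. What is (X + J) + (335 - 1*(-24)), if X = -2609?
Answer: -2979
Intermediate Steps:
J = -729
(X + J) + (335 - 1*(-24)) = (-2609 - 729) + (335 - 1*(-24)) = -3338 + (335 + 24) = -3338 + 359 = -2979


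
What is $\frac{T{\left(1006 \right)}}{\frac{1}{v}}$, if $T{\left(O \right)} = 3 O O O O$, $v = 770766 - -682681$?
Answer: $4465934790641625936$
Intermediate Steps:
$v = 1453447$ ($v = 770766 + 682681 = 1453447$)
$T{\left(O \right)} = 3 O^{4}$ ($T{\left(O \right)} = 3 O^{2} O O = 3 O^{3} O = 3 O^{4}$)
$\frac{T{\left(1006 \right)}}{\frac{1}{v}} = \frac{3 \cdot 1006^{4}}{\frac{1}{1453447}} = 3 \cdot 1024216865296 \frac{1}{\frac{1}{1453447}} = 3072650595888 \cdot 1453447 = 4465934790641625936$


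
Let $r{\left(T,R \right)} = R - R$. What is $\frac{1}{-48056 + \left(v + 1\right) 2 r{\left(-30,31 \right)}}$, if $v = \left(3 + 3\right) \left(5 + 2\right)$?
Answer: $- \frac{1}{48056} \approx -2.0809 \cdot 10^{-5}$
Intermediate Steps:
$r{\left(T,R \right)} = 0$
$v = 42$ ($v = 6 \cdot 7 = 42$)
$\frac{1}{-48056 + \left(v + 1\right) 2 r{\left(-30,31 \right)}} = \frac{1}{-48056 + \left(42 + 1\right) 2 \cdot 0} = \frac{1}{-48056 + 43 \cdot 2 \cdot 0} = \frac{1}{-48056 + 86 \cdot 0} = \frac{1}{-48056 + 0} = \frac{1}{-48056} = - \frac{1}{48056}$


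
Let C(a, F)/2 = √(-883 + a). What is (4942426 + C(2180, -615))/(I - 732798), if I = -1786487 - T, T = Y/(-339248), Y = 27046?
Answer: -838354067824/427331185317 - 339248*√1297/427331185317 ≈ -1.9619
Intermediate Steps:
T = -13523/169624 (T = 27046/(-339248) = 27046*(-1/339248) = -13523/169624 ≈ -0.079723)
C(a, F) = 2*√(-883 + a)
I = -303031057365/169624 (I = -1786487 - 1*(-13523/169624) = -1786487 + 13523/169624 = -303031057365/169624 ≈ -1.7865e+6)
(4942426 + C(2180, -615))/(I - 732798) = (4942426 + 2*√(-883 + 2180))/(-303031057365/169624 - 732798) = (4942426 + 2*√1297)/(-427331185317/169624) = (4942426 + 2*√1297)*(-169624/427331185317) = -838354067824/427331185317 - 339248*√1297/427331185317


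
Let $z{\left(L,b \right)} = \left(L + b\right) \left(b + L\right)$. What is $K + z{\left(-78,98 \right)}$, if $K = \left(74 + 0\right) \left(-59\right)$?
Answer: $-3966$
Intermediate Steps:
$K = -4366$ ($K = 74 \left(-59\right) = -4366$)
$z{\left(L,b \right)} = \left(L + b\right)^{2}$ ($z{\left(L,b \right)} = \left(L + b\right) \left(L + b\right) = \left(L + b\right)^{2}$)
$K + z{\left(-78,98 \right)} = -4366 + \left(-78 + 98\right)^{2} = -4366 + 20^{2} = -4366 + 400 = -3966$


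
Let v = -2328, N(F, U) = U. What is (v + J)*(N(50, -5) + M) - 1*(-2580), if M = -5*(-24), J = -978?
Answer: -377610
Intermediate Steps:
M = 120
(v + J)*(N(50, -5) + M) - 1*(-2580) = (-2328 - 978)*(-5 + 120) - 1*(-2580) = -3306*115 + 2580 = -380190 + 2580 = -377610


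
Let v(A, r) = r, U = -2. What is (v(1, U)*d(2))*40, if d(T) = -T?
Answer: 160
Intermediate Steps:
(v(1, U)*d(2))*40 = -(-2)*2*40 = -2*(-2)*40 = 4*40 = 160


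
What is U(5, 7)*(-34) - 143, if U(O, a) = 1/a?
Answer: -1035/7 ≈ -147.86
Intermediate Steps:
U(5, 7)*(-34) - 143 = -34/7 - 143 = -1035/7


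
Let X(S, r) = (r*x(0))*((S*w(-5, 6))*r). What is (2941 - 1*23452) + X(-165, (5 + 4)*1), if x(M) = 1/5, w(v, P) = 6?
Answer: -36549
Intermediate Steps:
x(M) = ⅕
X(S, r) = 6*S*r²/5 (X(S, r) = (r*(⅕))*((S*6)*r) = (r/5)*((6*S)*r) = (r/5)*(6*S*r) = 6*S*r²/5)
(2941 - 1*23452) + X(-165, (5 + 4)*1) = (2941 - 1*23452) + (6/5)*(-165)*((5 + 4)*1)² = (2941 - 23452) + (6/5)*(-165)*(9*1)² = -20511 + (6/5)*(-165)*9² = -20511 + (6/5)*(-165)*81 = -20511 - 16038 = -36549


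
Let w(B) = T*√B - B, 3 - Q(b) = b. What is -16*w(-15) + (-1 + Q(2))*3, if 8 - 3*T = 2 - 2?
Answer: -240 - 128*I*√15/3 ≈ -240.0 - 165.25*I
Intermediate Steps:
T = 8/3 (T = 8/3 - (2 - 2)/3 = 8/3 - ⅓*0 = 8/3 + 0 = 8/3 ≈ 2.6667)
Q(b) = 3 - b
w(B) = -B + 8*√B/3 (w(B) = 8*√B/3 - B = -B + 8*√B/3)
-16*w(-15) + (-1 + Q(2))*3 = -16*(-1*(-15) + 8*√(-15)/3) + (-1 + (3 - 1*2))*3 = -16*(15 + 8*(I*√15)/3) + (-1 + (3 - 2))*3 = -16*(15 + 8*I*√15/3) + (-1 + 1)*3 = (-240 - 128*I*√15/3) + 0*3 = (-240 - 128*I*√15/3) + 0 = -240 - 128*I*√15/3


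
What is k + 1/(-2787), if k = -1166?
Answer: -3249643/2787 ≈ -1166.0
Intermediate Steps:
k + 1/(-2787) = -1166 + 1/(-2787) = -1166 - 1/2787 = -3249643/2787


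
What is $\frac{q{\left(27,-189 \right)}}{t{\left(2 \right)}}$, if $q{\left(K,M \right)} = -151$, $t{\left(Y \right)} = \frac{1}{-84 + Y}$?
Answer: $12382$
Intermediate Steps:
$\frac{q{\left(27,-189 \right)}}{t{\left(2 \right)}} = - \frac{151}{\frac{1}{-84 + 2}} = - \frac{151}{\frac{1}{-82}} = - \frac{151}{- \frac{1}{82}} = \left(-151\right) \left(-82\right) = 12382$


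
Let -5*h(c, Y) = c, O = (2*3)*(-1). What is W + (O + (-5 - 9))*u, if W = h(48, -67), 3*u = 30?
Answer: -1048/5 ≈ -209.60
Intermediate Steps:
O = -6 (O = 6*(-1) = -6)
u = 10 (u = (⅓)*30 = 10)
h(c, Y) = -c/5
W = -48/5 (W = -⅕*48 = -48/5 ≈ -9.6000)
W + (O + (-5 - 9))*u = -48/5 + (-6 + (-5 - 9))*10 = -48/5 + (-6 - 14)*10 = -48/5 - 20*10 = -48/5 - 200 = -1048/5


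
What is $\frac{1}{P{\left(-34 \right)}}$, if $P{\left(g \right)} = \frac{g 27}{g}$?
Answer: $\frac{1}{27} \approx 0.037037$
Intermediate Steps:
$P{\left(g \right)} = 27$ ($P{\left(g \right)} = \frac{27 g}{g} = 27$)
$\frac{1}{P{\left(-34 \right)}} = \frac{1}{27}$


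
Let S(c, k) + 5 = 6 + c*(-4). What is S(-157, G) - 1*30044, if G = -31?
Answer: -29415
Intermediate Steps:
S(c, k) = 1 - 4*c (S(c, k) = -5 + (6 + c*(-4)) = -5 + (6 - 4*c) = 1 - 4*c)
S(-157, G) - 1*30044 = (1 - 4*(-157)) - 1*30044 = (1 + 628) - 30044 = 629 - 30044 = -29415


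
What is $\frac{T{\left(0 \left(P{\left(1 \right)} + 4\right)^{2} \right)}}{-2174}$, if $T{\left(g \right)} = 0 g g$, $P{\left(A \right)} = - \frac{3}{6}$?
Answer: $0$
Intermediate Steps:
$P{\left(A \right)} = - \frac{1}{2}$ ($P{\left(A \right)} = \left(-3\right) \frac{1}{6} = - \frac{1}{2}$)
$T{\left(g \right)} = 0$ ($T{\left(g \right)} = 0 g = 0$)
$\frac{T{\left(0 \left(P{\left(1 \right)} + 4\right)^{2} \right)}}{-2174} = \frac{0}{-2174} = 0 \left(- \frac{1}{2174}\right) = 0$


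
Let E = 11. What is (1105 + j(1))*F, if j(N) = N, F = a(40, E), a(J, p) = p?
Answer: 12166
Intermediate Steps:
F = 11
(1105 + j(1))*F = (1105 + 1)*11 = 1106*11 = 12166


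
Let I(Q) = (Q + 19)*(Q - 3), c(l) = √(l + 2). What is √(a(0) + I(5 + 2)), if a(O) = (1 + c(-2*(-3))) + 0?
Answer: √(105 + 2*√2) ≈ 10.384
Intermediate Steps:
c(l) = √(2 + l)
I(Q) = (-3 + Q)*(19 + Q) (I(Q) = (19 + Q)*(-3 + Q) = (-3 + Q)*(19 + Q))
a(O) = 1 + 2*√2 (a(O) = (1 + √(2 - 2*(-3))) + 0 = (1 + √(2 + 6)) + 0 = (1 + √8) + 0 = (1 + 2*√2) + 0 = 1 + 2*√2)
√(a(0) + I(5 + 2)) = √((1 + 2*√2) + (-57 + (5 + 2)² + 16*(5 + 2))) = √((1 + 2*√2) + (-57 + 7² + 16*7)) = √((1 + 2*√2) + (-57 + 49 + 112)) = √((1 + 2*√2) + 104) = √(105 + 2*√2)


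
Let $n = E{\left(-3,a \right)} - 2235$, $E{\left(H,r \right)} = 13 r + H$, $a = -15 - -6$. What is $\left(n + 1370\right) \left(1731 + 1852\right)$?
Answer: $-3529255$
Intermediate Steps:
$a = -9$ ($a = -15 + 6 = -9$)
$E{\left(H,r \right)} = H + 13 r$
$n = -2355$ ($n = \left(-3 + 13 \left(-9\right)\right) - 2235 = \left(-3 - 117\right) - 2235 = -120 - 2235 = -2355$)
$\left(n + 1370\right) \left(1731 + 1852\right) = \left(-2355 + 1370\right) \left(1731 + 1852\right) = \left(-985\right) 3583 = -3529255$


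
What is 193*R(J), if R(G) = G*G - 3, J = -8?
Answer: 11773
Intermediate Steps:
R(G) = -3 + G**2 (R(G) = G**2 - 3 = -3 + G**2)
193*R(J) = 193*(-3 + (-8)**2) = 193*(-3 + 64) = 193*61 = 11773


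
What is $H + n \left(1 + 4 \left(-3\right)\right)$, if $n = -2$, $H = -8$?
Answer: $14$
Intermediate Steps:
$H + n \left(1 + 4 \left(-3\right)\right) = -8 - 2 \left(1 + 4 \left(-3\right)\right) = -8 - 2 \left(1 - 12\right) = -8 - -22 = -8 + 22 = 14$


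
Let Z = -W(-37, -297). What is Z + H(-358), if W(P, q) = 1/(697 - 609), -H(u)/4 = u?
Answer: 126015/88 ≈ 1432.0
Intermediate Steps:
H(u) = -4*u
W(P, q) = 1/88
Z = -1/88 (Z = -1*1/88 = -1/88 ≈ -0.011364)
Z + H(-358) = -1/88 - 4*(-358) = -1/88 + 1432 = 126015/88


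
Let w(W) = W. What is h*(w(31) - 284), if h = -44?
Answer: 11132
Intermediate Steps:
h*(w(31) - 284) = -44*(31 - 284) = -44*(-253) = 11132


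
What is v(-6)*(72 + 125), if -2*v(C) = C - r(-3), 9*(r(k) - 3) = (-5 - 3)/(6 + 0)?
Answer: 47083/54 ≈ 871.91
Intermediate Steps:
r(k) = 77/27 (r(k) = 3 + ((-5 - 3)/(6 + 0))/9 = 3 + (-8/6)/9 = 3 + (-8*1/6)/9 = 3 + (1/9)*(-4/3) = 3 - 4/27 = 77/27)
v(C) = 77/54 - C/2 (v(C) = -(C - 1*77/27)/2 = -(C - 77/27)/2 = -(-77/27 + C)/2 = 77/54 - C/2)
v(-6)*(72 + 125) = (77/54 - 1/2*(-6))*(72 + 125) = (77/54 + 3)*197 = (239/54)*197 = 47083/54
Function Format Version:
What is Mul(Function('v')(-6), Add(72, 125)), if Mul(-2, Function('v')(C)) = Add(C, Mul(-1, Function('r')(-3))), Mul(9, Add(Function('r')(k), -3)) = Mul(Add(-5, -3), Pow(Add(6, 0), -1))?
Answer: Rational(47083, 54) ≈ 871.91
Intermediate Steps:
Function('r')(k) = Rational(77, 27) (Function('r')(k) = Add(3, Mul(Rational(1, 9), Mul(Add(-5, -3), Pow(Add(6, 0), -1)))) = Add(3, Mul(Rational(1, 9), Mul(-8, Pow(6, -1)))) = Add(3, Mul(Rational(1, 9), Mul(-8, Rational(1, 6)))) = Add(3, Mul(Rational(1, 9), Rational(-4, 3))) = Add(3, Rational(-4, 27)) = Rational(77, 27))
Function('v')(C) = Add(Rational(77, 54), Mul(Rational(-1, 2), C)) (Function('v')(C) = Mul(Rational(-1, 2), Add(C, Mul(-1, Rational(77, 27)))) = Mul(Rational(-1, 2), Add(C, Rational(-77, 27))) = Mul(Rational(-1, 2), Add(Rational(-77, 27), C)) = Add(Rational(77, 54), Mul(Rational(-1, 2), C)))
Mul(Function('v')(-6), Add(72, 125)) = Mul(Add(Rational(77, 54), Mul(Rational(-1, 2), -6)), Add(72, 125)) = Mul(Add(Rational(77, 54), 3), 197) = Mul(Rational(239, 54), 197) = Rational(47083, 54)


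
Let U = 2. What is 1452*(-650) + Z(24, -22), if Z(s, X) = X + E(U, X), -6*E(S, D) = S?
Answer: -2831467/3 ≈ -9.4382e+5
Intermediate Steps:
E(S, D) = -S/6
Z(s, X) = -1/3 + X (Z(s, X) = X - 1/6*2 = X - 1/3 = -1/3 + X)
1452*(-650) + Z(24, -22) = 1452*(-650) + (-1/3 - 22) = -943800 - 67/3 = -2831467/3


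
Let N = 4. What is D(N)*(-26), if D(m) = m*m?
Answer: -416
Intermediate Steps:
D(m) = m**2
D(N)*(-26) = 4**2*(-26) = 16*(-26) = -416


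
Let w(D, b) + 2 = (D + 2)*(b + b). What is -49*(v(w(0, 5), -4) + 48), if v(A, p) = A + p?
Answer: -3038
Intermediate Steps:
w(D, b) = -2 + 2*b*(2 + D) (w(D, b) = -2 + (D + 2)*(b + b) = -2 + (2 + D)*(2*b) = -2 + 2*b*(2 + D))
-49*(v(w(0, 5), -4) + 48) = -49*(((-2 + 4*5 + 2*0*5) - 4) + 48) = -49*(((-2 + 20 + 0) - 4) + 48) = -49*((18 - 4) + 48) = -49*(14 + 48) = -49*62 = -3038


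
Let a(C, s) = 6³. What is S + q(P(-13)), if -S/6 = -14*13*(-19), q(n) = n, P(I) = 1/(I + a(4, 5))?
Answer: -4211843/203 ≈ -20748.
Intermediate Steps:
a(C, s) = 216
P(I) = 1/(216 + I) (P(I) = 1/(I + 216) = 1/(216 + I))
S = -20748 (S = -6*(-14*13)*(-19) = -(-1092)*(-19) = -6*3458 = -20748)
S + q(P(-13)) = -20748 + 1/(216 - 13) = -20748 + 1/203 = -4211843/203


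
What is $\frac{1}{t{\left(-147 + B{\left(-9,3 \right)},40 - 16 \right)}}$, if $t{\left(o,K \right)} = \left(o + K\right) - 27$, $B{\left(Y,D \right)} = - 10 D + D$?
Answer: $- \frac{1}{177} \approx -0.0056497$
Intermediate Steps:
$B{\left(Y,D \right)} = - 9 D$
$t{\left(o,K \right)} = -27 + K + o$ ($t{\left(o,K \right)} = \left(K + o\right) - 27 = -27 + K + o$)
$\frac{1}{t{\left(-147 + B{\left(-9,3 \right)},40 - 16 \right)}} = \frac{1}{-27 + \left(40 - 16\right) - 174} = \frac{1}{-27 + 24 - 174} = \frac{1}{-177} = - \frac{1}{177}$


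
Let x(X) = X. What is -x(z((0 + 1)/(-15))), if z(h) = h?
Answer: 1/15 ≈ 0.066667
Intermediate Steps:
-x(z((0 + 1)/(-15))) = -(0 + 1)/(-15) = -(-1)/15 = -1*(-1/15) = 1/15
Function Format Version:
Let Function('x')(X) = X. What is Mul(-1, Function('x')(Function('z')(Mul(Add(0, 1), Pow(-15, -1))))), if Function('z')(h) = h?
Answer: Rational(1, 15) ≈ 0.066667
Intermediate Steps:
Mul(-1, Function('x')(Function('z')(Mul(Add(0, 1), Pow(-15, -1))))) = Mul(-1, Mul(Add(0, 1), Pow(-15, -1))) = Mul(-1, Mul(1, Rational(-1, 15))) = Mul(-1, Rational(-1, 15)) = Rational(1, 15)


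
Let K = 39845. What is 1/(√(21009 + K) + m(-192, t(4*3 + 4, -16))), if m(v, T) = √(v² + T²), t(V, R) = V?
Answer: 1/(√60854 + 16*√145) ≈ 0.0022761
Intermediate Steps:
m(v, T) = √(T² + v²)
1/(√(21009 + K) + m(-192, t(4*3 + 4, -16))) = 1/(√(21009 + 39845) + √((4*3 + 4)² + (-192)²)) = 1/(√60854 + √((12 + 4)² + 36864)) = 1/(√60854 + √(16² + 36864)) = 1/(√60854 + √(256 + 36864)) = 1/(√60854 + √37120) = 1/(√60854 + 16*√145)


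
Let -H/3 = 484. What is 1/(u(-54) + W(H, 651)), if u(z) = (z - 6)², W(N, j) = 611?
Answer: 1/4211 ≈ 0.00023747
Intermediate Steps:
H = -1452 (H = -3*484 = -1452)
u(z) = (-6 + z)²
1/(u(-54) + W(H, 651)) = 1/((-6 - 54)² + 611) = 1/((-60)² + 611) = 1/(3600 + 611) = 1/4211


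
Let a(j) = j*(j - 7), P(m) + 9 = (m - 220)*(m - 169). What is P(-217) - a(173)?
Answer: 139955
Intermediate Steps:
P(m) = -9 + (-220 + m)*(-169 + m) (P(m) = -9 + (m - 220)*(m - 169) = -9 + (-220 + m)*(-169 + m))
a(j) = j*(-7 + j)
P(-217) - a(173) = (37171 + (-217)² - 389*(-217)) - 173*(-7 + 173) = (37171 + 47089 + 84413) - 173*166 = 168673 - 1*28718 = 168673 - 28718 = 139955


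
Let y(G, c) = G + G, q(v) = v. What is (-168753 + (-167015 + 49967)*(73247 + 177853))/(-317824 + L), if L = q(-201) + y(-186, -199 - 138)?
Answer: 29390921553/318397 ≈ 92309.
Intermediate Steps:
y(G, c) = 2*G
L = -573 (L = -201 + 2*(-186) = -201 - 372 = -573)
(-168753 + (-167015 + 49967)*(73247 + 177853))/(-317824 + L) = (-168753 + (-167015 + 49967)*(73247 + 177853))/(-317824 - 573) = (-168753 - 117048*251100)/(-318397) = (-168753 - 29390752800)*(-1/318397) = -29390921553*(-1/318397) = 29390921553/318397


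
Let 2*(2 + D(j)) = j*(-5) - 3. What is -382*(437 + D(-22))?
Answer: -186607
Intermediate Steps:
D(j) = -7/2 - 5*j/2 (D(j) = -2 + (j*(-5) - 3)/2 = -2 + (-5*j - 3)/2 = -2 + (-3 - 5*j)/2 = -2 + (-3/2 - 5*j/2) = -7/2 - 5*j/2)
-382*(437 + D(-22)) = -382*(437 + (-7/2 - 5/2*(-22))) = -382*(437 + (-7/2 + 55)) = -382*(437 + 103/2) = -382*977/2 = -186607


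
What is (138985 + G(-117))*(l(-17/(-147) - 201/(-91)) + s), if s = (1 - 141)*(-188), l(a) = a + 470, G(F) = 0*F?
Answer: 1016578620860/273 ≈ 3.7237e+9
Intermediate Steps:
G(F) = 0
l(a) = 470 + a
s = 26320 (s = -140*(-188) = 26320)
(138985 + G(-117))*(l(-17/(-147) - 201/(-91)) + s) = (138985 + 0)*((470 + (-17/(-147) - 201/(-91))) + 26320) = 138985*((470 + (-17*(-1/147) - 201*(-1/91))) + 26320) = 138985*((470 + (17/147 + 201/91)) + 26320) = 138985*((470 + 4442/1911) + 26320) = 138985*(902612/1911 + 26320) = 138985*(51200132/1911) = 1016578620860/273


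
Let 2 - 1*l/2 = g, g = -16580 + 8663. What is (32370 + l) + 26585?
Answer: 74793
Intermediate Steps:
g = -7917
l = 15838 (l = 4 - 2*(-7917) = 4 + 15834 = 15838)
(32370 + l) + 26585 = (32370 + 15838) + 26585 = 48208 + 26585 = 74793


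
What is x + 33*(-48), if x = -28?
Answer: -1612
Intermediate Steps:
x + 33*(-48) = -28 + 33*(-48) = -28 - 1584 = -1612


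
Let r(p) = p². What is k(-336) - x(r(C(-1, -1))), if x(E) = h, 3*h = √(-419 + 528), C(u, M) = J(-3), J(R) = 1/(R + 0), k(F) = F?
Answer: -336 - √109/3 ≈ -339.48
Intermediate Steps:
J(R) = 1/R
C(u, M) = -⅓ (C(u, M) = 1/(-3) = -⅓)
h = √109/3 (h = √(-419 + 528)/3 = √109/3 ≈ 3.4801)
x(E) = √109/3
k(-336) - x(r(C(-1, -1))) = -336 - √109/3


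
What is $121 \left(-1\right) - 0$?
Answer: $-121$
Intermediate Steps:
$121 \left(-1\right) - 0 = -121 + 0 = -121$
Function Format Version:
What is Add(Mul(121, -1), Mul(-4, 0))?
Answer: -121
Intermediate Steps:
Add(Mul(121, -1), Mul(-4, 0)) = Add(-121, 0) = -121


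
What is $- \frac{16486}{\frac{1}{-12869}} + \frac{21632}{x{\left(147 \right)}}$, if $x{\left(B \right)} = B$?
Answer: $\frac{31187296730}{147} \approx 2.1216 \cdot 10^{8}$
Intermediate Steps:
$- \frac{16486}{\frac{1}{-12869}} + \frac{21632}{x{\left(147 \right)}} = - \frac{16486}{\frac{1}{-12869}} + \frac{21632}{147} = - \frac{16486}{- \frac{1}{12869}} + 21632 \cdot \frac{1}{147} = \left(-16486\right) \left(-12869\right) + \frac{21632}{147} = 212158334 + \frac{21632}{147} = \frac{31187296730}{147}$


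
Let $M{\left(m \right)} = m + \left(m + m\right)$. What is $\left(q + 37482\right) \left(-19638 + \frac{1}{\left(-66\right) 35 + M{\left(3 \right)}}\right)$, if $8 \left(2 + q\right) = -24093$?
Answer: $- \frac{12460190443133}{18408} \approx -6.7689 \cdot 10^{8}$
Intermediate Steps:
$q = - \frac{24109}{8}$ ($q = -2 + \frac{1}{8} \left(-24093\right) = -2 - \frac{24093}{8} = - \frac{24109}{8} \approx -3013.6$)
$M{\left(m \right)} = 3 m$ ($M{\left(m \right)} = m + 2 m = 3 m$)
$\left(q + 37482\right) \left(-19638 + \frac{1}{\left(-66\right) 35 + M{\left(3 \right)}}\right) = \left(- \frac{24109}{8} + 37482\right) \left(-19638 + \frac{1}{\left(-66\right) 35 + 3 \cdot 3}\right) = \frac{275747 \left(-19638 + \frac{1}{-2310 + 9}\right)}{8} = \frac{275747 \left(-19638 + \frac{1}{-2301}\right)}{8} = \frac{275747 \left(-19638 - \frac{1}{2301}\right)}{8} = \frac{275747}{8} \left(- \frac{45187039}{2301}\right) = - \frac{12460190443133}{18408}$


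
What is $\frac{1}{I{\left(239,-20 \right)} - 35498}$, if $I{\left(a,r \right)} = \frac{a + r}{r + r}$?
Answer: $- \frac{40}{1420139} \approx -2.8166 \cdot 10^{-5}$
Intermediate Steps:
$I{\left(a,r \right)} = \frac{a + r}{2 r}$
$\frac{1}{I{\left(239,-20 \right)} - 35498} = \frac{1}{\frac{239 - 20}{2 \left(-20\right)} - 35498} = \frac{1}{\frac{1}{2} \left(- \frac{1}{20}\right) 219 - 35498} = \frac{1}{- \frac{219}{40} - 35498} = \frac{1}{- \frac{1420139}{40}} = - \frac{40}{1420139}$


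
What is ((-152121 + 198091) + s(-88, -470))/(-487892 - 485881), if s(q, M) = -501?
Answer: -45469/973773 ≈ -0.046694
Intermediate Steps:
((-152121 + 198091) + s(-88, -470))/(-487892 - 485881) = ((-152121 + 198091) - 501)/(-487892 - 485881) = (45970 - 501)/(-973773) = 45469*(-1/973773) = -45469/973773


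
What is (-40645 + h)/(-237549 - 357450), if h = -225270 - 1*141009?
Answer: 406924/594999 ≈ 0.68391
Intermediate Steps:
h = -366279 (h = -225270 - 141009 = -366279)
(-40645 + h)/(-237549 - 357450) = (-40645 - 366279)/(-237549 - 357450) = -406924/(-594999) = -406924*(-1/594999) = 406924/594999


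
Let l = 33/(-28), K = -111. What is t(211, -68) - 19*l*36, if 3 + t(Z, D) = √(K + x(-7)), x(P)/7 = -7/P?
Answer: 5622/7 + 2*I*√26 ≈ 803.14 + 10.198*I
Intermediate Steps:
x(P) = -49/P (x(P) = 7*(-7/P) = -49/P)
t(Z, D) = -3 + 2*I*√26 (t(Z, D) = -3 + √(-111 - 49/(-7)) = -3 + √(-111 - 49*(-⅐)) = -3 + √(-111 + 7) = -3 + √(-104) = -3 + 2*I*√26)
l = -33/28 (l = 33*(-1/28) = -33/28 ≈ -1.1786)
t(211, -68) - 19*l*36 = (-3 + 2*I*√26) - 19*(-33/28)*36 = (-3 + 2*I*√26) + (627/28)*36 = (-3 + 2*I*√26) + 5643/7 = 5622/7 + 2*I*√26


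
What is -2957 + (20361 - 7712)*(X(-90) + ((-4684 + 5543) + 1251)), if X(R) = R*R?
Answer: 129143333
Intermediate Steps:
X(R) = R²
-2957 + (20361 - 7712)*(X(-90) + ((-4684 + 5543) + 1251)) = -2957 + (20361 - 7712)*((-90)² + ((-4684 + 5543) + 1251)) = -2957 + 12649*(8100 + (859 + 1251)) = -2957 + 12649*(8100 + 2110) = -2957 + 12649*10210 = -2957 + 129146290 = 129143333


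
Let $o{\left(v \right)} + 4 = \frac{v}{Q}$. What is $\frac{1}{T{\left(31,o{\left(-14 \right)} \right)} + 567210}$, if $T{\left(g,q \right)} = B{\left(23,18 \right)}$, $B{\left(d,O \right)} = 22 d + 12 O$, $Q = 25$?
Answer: $\frac{1}{567932} \approx 1.7608 \cdot 10^{-6}$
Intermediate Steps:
$o{\left(v \right)} = -4 + \frac{v}{25}$
$B{\left(d,O \right)} = 12 O + 22 d$
$T{\left(g,q \right)} = 722$ ($T{\left(g,q \right)} = 12 \cdot 18 + 22 \cdot 23 = 216 + 506 = 722$)
$\frac{1}{T{\left(31,o{\left(-14 \right)} \right)} + 567210} = \frac{1}{722 + 567210} = \frac{1}{567932}$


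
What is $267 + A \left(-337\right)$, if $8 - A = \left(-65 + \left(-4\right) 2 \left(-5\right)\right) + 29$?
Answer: $-1081$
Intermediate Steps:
$A = 4$ ($A = 8 - \left(\left(-65 + \left(-4\right) 2 \left(-5\right)\right) + 29\right) = 8 - \left(\left(-65 - -40\right) + 29\right) = 8 - \left(\left(-65 + 40\right) + 29\right) = 8 - \left(-25 + 29\right) = 8 - 4 = 4$)
$267 + A \left(-337\right) = 267 + 4 \left(-337\right) = 267 - 1348 = -1081$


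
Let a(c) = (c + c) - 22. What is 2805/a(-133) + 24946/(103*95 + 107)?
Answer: -1713551/237408 ≈ -7.2178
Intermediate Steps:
a(c) = -22 + 2*c (a(c) = 2*c - 22 = -22 + 2*c)
2805/a(-133) + 24946/(103*95 + 107) = 2805/(-22 + 2*(-133)) + 24946/(103*95 + 107) = 2805/(-22 - 266) + 24946/(9785 + 107) = 2805/(-288) + 24946/9892 = 2805*(-1/288) + 24946*(1/9892) = -935/96 + 12473/4946 = -1713551/237408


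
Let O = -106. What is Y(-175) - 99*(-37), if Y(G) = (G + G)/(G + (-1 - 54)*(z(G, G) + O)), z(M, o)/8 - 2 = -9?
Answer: 6399191/1747 ≈ 3663.0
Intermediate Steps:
z(M, o) = -56 (z(M, o) = 16 + 8*(-9) = 16 - 72 = -56)
Y(G) = 2*G/(8910 + G) (Y(G) = (G + G)/(G + (-1 - 54)*(-56 - 106)) = (2*G)/(G - 55*(-162)) = (2*G)/(G + 8910) = (2*G)/(8910 + G) = 2*G/(8910 + G))
Y(-175) - 99*(-37) = 2*(-175)/(8910 - 175) - 99*(-37) = 2*(-175)/8735 + 3663 = 2*(-175)*(1/8735) + 3663 = -70/1747 + 3663 = 6399191/1747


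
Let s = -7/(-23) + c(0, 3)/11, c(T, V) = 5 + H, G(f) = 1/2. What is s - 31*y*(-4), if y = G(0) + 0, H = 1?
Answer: 15901/253 ≈ 62.850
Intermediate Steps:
G(f) = ½
c(T, V) = 6 (c(T, V) = 5 + 1 = 6)
s = 215/253 (s = -7/(-23) + 6/11 = -7*(-1/23) + 6*(1/11) = 7/23 + 6/11 = 215/253 ≈ 0.84980)
y = ½ (y = ½ + 0 = ½ ≈ 0.50000)
s - 31*y*(-4) = 215/253 - 31*(-4)/2 = 215/253 - 31*(-2) = 215/253 + 62 = 15901/253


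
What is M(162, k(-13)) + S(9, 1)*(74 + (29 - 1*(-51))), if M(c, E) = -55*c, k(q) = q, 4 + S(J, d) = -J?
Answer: -10912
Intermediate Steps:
S(J, d) = -4 - J
M(162, k(-13)) + S(9, 1)*(74 + (29 - 1*(-51))) = -55*162 + (-4 - 1*9)*(74 + (29 - 1*(-51))) = -8910 + (-4 - 9)*(74 + (29 + 51)) = -8910 - 13*(74 + 80) = -8910 - 13*154 = -8910 - 2002 = -10912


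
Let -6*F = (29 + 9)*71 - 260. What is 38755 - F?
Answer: 117484/3 ≈ 39161.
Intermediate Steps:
F = -1219/3 (F = -((29 + 9)*71 - 260)/6 = -(38*71 - 260)/6 = -(2698 - 260)/6 = -1/6*2438 = -1219/3 ≈ -406.33)
38755 - F = 38755 - 1*(-1219/3) = 38755 + 1219/3 = 117484/3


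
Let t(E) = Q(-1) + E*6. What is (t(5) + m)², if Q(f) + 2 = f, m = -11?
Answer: 256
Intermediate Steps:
Q(f) = -2 + f
t(E) = -3 + 6*E (t(E) = (-2 - 1) + E*6 = -3 + 6*E)
(t(5) + m)² = ((-3 + 6*5) - 11)² = ((-3 + 30) - 11)² = (27 - 11)² = 16² = 256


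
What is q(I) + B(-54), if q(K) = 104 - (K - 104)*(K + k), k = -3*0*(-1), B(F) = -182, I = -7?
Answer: -855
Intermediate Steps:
k = 0 (k = 0*(-1) = 0)
q(K) = 104 - K*(-104 + K) (q(K) = 104 - (K - 104)*(K + 0) = 104 - (-104 + K)*K = 104 - K*(-104 + K))
q(I) + B(-54) = (104 - 1*(-7)² + 104*(-7)) - 182 = (104 - 1*49 - 728) - 182 = (104 - 49 - 728) - 182 = -673 - 182 = -855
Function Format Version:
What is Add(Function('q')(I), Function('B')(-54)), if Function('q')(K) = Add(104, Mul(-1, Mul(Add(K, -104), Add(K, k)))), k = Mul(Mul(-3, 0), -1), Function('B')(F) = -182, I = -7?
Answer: -855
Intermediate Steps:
k = 0 (k = Mul(0, -1) = 0)
Function('q')(K) = Add(104, Mul(-1, K, Add(-104, K))) (Function('q')(K) = Add(104, Mul(-1, Mul(Add(K, -104), Add(K, 0)))) = Add(104, Mul(-1, Mul(Add(-104, K), K))) = Add(104, Mul(-1, Mul(K, Add(-104, K)))) = Add(104, Mul(-1, K, Add(-104, K))))
Add(Function('q')(I), Function('B')(-54)) = Add(Add(104, Mul(-1, Pow(-7, 2)), Mul(104, -7)), -182) = Add(Add(104, Mul(-1, 49), -728), -182) = Add(Add(104, -49, -728), -182) = Add(-673, -182) = -855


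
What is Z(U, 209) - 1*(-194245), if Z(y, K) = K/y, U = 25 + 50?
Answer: 14568584/75 ≈ 1.9425e+5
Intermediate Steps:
U = 75
Z(U, 209) - 1*(-194245) = 209/75 - 1*(-194245) = 209*(1/75) + 194245 = 209/75 + 194245 = 14568584/75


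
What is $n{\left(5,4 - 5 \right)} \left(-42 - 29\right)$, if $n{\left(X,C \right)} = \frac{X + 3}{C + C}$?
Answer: $284$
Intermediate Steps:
$n{\left(X,C \right)} = \frac{3 + X}{2 C}$
$n{\left(5,4 - 5 \right)} \left(-42 - 29\right) = \frac{3 + 5}{2 \left(4 - 5\right)} \left(-42 - 29\right) = \frac{1}{2} \frac{1}{-1} \cdot 8 \left(-71\right) = \frac{1}{2} \left(-1\right) 8 \left(-71\right) = \left(-4\right) \left(-71\right) = 284$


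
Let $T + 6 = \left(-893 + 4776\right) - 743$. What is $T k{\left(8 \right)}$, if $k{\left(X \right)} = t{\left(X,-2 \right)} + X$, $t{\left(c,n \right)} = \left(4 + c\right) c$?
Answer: $325936$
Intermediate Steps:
$T = 3134$ ($T = -6 + \left(\left(-893 + 4776\right) - 743\right) = -6 + \left(3883 - 743\right) = -6 + 3140 = 3134$)
$t{\left(c,n \right)} = c \left(4 + c\right)$
$k{\left(X \right)} = X + X \left(4 + X\right)$ ($k{\left(X \right)} = X \left(4 + X\right) + X = X + X \left(4 + X\right)$)
$T k{\left(8 \right)} = 3134 \cdot 8 \left(5 + 8\right) = 3134 \cdot 8 \cdot 13 = 3134 \cdot 104 = 325936$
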